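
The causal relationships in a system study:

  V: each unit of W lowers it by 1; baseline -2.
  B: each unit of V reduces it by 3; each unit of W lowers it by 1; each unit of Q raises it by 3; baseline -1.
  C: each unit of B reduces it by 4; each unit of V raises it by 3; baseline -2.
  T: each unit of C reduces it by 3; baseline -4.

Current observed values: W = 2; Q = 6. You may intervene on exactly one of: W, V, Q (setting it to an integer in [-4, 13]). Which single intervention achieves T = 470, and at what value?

Intervening on W: T = 33*W + 296. Reaching 470 requires W = 58/11, not an integer.
Intervening on V: T = -45*V + 182. Reaching 470 requires V = -32/5, not an integer.
Intervening on Q: with other inputs at their observed values, T = 36*Q + 146. Solving for 470 gives Q = 9, within [-4, 13].

set Q = 9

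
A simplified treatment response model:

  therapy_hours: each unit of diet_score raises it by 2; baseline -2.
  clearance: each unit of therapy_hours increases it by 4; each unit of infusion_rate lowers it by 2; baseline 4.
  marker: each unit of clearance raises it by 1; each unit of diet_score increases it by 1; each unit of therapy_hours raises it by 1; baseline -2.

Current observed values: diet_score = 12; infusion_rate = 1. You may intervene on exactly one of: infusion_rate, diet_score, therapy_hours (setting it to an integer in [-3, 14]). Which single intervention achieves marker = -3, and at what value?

set therapy_hours = -3

Intervening on infusion_rate: marker = -2*infusion_rate + 124. Reaching -3 requires infusion_rate = 127/2, not an integer.
Intervening on diet_score: marker = 11*diet_score - 10. Reaching -3 requires diet_score = 7/11, not an integer.
Intervening on therapy_hours: with other inputs at their observed values, marker = 5*therapy_hours + 12. Solving for -3 gives therapy_hours = -3, within [-3, 14].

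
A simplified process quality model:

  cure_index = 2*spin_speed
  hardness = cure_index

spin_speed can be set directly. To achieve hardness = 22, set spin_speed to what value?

Substituting into the hardness equation gives hardness = 2*spin_speed.
Solve 2*spin_speed = 22: spin_speed = 22 / 2 = 11.

spin_speed = 11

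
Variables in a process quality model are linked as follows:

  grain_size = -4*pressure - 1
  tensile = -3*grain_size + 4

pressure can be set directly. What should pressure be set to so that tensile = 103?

Substituting into the tensile equation gives tensile = 12*pressure + 7.
Solve 12*pressure + 7 = 103: pressure = (103 - 7) / 12 = 8.

pressure = 8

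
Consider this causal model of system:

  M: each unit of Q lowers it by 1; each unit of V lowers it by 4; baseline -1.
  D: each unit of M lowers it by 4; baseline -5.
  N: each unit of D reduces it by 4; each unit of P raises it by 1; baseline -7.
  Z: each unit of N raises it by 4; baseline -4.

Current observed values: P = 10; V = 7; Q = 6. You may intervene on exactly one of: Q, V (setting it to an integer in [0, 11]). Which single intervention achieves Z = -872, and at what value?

Intervening on Q: Z = -64*Q - 1768. Reaching -872 requires Q = -14, outside [0, 11].
Intervening on V: with other inputs at their observed values, Z = -256*V - 360. Solving for -872 gives V = 2, within [0, 11].

set V = 2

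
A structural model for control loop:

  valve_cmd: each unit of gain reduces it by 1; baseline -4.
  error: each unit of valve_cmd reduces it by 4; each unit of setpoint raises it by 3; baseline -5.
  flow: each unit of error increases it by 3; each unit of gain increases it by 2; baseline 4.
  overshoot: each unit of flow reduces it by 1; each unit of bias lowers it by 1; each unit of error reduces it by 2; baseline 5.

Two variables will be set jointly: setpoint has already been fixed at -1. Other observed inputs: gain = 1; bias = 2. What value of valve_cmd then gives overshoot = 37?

With setpoint held at -1:
Intervening on valve_cmd fixes its value directly, overriding its dependence on gain.
Substituting into the error equation gives error = -4*valve_cmd - 8.
Substituting into the flow equation gives flow = -12*valve_cmd - 18.
So overshoot = 20*valve_cmd + 37.
Solve 20*valve_cmd + 37 = 37: valve_cmd = (37 - 37) / 20 = 0.

valve_cmd = 0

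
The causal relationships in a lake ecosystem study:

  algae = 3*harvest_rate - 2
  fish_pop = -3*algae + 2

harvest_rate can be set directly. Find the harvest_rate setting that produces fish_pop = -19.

harvest_rate = 3

Substituting into the fish_pop equation gives fish_pop = -9*harvest_rate + 8.
Solve -9*harvest_rate + 8 = -19: harvest_rate = (-19 - 8) / -9 = 3.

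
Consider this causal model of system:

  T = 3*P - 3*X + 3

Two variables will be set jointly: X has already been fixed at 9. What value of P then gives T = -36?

P = -4

With X held at 9:
Substituting into the T equation gives T = 3*P - 24.
Solve 3*P - 24 = -36: P = (-36 + 24) / 3 = -4.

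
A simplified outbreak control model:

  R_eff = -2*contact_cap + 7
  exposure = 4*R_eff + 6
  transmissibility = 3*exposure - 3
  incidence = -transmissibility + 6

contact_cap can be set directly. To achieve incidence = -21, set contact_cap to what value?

Substituting into the exposure equation gives exposure = -8*contact_cap + 34.
Substituting into the transmissibility equation gives transmissibility = -24*contact_cap + 99.
Substituting into the incidence equation gives incidence = 24*contact_cap - 93.
Solve 24*contact_cap - 93 = -21: contact_cap = (-21 + 93) / 24 = 3.

contact_cap = 3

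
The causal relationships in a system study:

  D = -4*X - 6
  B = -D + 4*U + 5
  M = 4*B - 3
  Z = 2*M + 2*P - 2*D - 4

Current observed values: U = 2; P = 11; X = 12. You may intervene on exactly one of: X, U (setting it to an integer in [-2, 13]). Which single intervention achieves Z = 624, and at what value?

set U = 1

Intervening on X: Z = 40*X + 176. Reaching 624 requires X = 56/5, not an integer.
Intervening on U: with other inputs at their observed values, Z = 32*U + 592. Solving for 624 gives U = 1, within [-2, 13].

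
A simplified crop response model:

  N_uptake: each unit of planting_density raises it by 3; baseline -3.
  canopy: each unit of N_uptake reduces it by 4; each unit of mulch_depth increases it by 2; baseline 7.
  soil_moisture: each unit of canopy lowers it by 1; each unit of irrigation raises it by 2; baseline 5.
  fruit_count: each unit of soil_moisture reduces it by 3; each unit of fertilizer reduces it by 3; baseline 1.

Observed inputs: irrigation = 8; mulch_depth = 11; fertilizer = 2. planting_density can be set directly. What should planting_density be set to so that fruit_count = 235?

Substituting into the canopy equation gives canopy = -12*planting_density + 41.
Substituting into the soil_moisture equation gives soil_moisture = 12*planting_density - 20.
Substituting into the fruit_count equation gives fruit_count = -36*planting_density + 55.
Solve -36*planting_density + 55 = 235: planting_density = (235 - 55) / -36 = -5.

planting_density = -5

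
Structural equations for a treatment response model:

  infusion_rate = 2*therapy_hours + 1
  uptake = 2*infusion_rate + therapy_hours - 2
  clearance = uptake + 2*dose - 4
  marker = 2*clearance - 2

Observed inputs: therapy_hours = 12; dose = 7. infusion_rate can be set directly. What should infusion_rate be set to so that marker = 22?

Intervening on infusion_rate fixes its value directly, overriding its dependence on therapy_hours.
Substituting into the uptake equation gives uptake = 2*infusion_rate + 10.
Substituting into the clearance equation gives clearance = 2*infusion_rate + 20.
Substituting into the marker equation gives marker = 4*infusion_rate + 38.
Solve 4*infusion_rate + 38 = 22: infusion_rate = (22 - 38) / 4 = -4.

infusion_rate = -4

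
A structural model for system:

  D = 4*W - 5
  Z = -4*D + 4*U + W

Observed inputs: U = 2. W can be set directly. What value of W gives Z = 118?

W = -6

Substituting into the Z equation gives Z = -15*W + 28.
Solve -15*W + 28 = 118: W = (118 - 28) / -15 = -6.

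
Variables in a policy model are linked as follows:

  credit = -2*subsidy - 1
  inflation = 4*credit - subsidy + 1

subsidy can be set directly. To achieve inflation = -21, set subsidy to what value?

Substituting into the inflation equation gives inflation = -9*subsidy - 3.
Solve -9*subsidy - 3 = -21: subsidy = (-21 + 3) / -9 = 2.

subsidy = 2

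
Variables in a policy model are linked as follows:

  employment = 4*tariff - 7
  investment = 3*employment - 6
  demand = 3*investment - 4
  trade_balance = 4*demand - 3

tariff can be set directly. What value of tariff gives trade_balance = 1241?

tariff = 11

Substituting into the investment equation gives investment = 12*tariff - 27.
Substituting into the demand equation gives demand = 36*tariff - 85.
Substituting into the trade_balance equation gives trade_balance = 144*tariff - 343.
Solve 144*tariff - 343 = 1241: tariff = (1241 + 343) / 144 = 11.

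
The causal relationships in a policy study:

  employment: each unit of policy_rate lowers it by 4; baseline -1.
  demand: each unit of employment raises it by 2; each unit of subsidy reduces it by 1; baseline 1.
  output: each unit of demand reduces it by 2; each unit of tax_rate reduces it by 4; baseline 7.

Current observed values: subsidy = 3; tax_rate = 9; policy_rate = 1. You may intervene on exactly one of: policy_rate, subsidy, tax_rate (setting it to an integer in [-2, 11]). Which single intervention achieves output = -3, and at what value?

Intervening on policy_rate: output = 16*policy_rate - 21. Reaching -3 requires policy_rate = 9/8, not an integer.
Intervening on subsidy: with other inputs at their observed values, output = 2*subsidy - 11. Solving for -3 gives subsidy = 4, within [-2, 11].
Intervening on tax_rate: output = -4*tax_rate + 31. Reaching -3 requires tax_rate = 17/2, not an integer.

set subsidy = 4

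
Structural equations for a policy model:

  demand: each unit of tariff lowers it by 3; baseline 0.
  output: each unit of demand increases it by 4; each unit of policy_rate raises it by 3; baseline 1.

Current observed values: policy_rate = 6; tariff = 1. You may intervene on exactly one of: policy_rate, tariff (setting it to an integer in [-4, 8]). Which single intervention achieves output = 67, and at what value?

Intervening on policy_rate: output = 3*policy_rate - 11. Reaching 67 requires policy_rate = 26, outside [-4, 8].
Intervening on tariff: with other inputs at their observed values, output = -12*tariff + 19. Solving for 67 gives tariff = -4, within [-4, 8].

set tariff = -4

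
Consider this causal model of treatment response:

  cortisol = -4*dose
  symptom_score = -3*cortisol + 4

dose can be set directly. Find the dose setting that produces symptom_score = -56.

dose = -5

Substituting into the symptom_score equation gives symptom_score = 12*dose + 4.
Solve 12*dose + 4 = -56: dose = (-56 - 4) / 12 = -5.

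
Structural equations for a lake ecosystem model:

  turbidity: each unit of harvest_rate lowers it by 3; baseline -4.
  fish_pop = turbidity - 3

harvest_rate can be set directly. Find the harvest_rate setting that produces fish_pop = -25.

Substituting into the fish_pop equation gives fish_pop = -3*harvest_rate - 7.
Solve -3*harvest_rate - 7 = -25: harvest_rate = (-25 + 7) / -3 = 6.

harvest_rate = 6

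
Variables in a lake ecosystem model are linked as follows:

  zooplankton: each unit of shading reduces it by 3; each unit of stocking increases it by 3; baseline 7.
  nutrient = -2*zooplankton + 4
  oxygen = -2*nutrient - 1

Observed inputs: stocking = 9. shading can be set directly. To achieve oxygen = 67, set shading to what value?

Substituting into the zooplankton equation gives zooplankton = -3*shading + 34.
So nutrient = 6*shading - 64.
So oxygen = -12*shading + 127.
Solve -12*shading + 127 = 67: shading = (67 - 127) / -12 = 5.

shading = 5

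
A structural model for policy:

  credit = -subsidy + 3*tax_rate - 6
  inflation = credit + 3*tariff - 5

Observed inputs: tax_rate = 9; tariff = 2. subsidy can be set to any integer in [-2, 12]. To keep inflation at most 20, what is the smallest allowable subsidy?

subsidy = 2

Substituting into the credit equation gives credit = -subsidy + 21.
Substituting into the inflation equation gives inflation = -subsidy + 22.
Require -subsidy + 22 ≤ 20, so subsidy ≥ 2.
The smallest integer in [-2, 12] satisfying this is 2.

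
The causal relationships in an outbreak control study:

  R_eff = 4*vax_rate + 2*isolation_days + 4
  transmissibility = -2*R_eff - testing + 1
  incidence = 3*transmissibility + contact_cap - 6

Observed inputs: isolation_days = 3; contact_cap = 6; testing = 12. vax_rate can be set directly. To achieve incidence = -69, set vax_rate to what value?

vax_rate = -1

Substituting into the R_eff equation gives R_eff = 4*vax_rate + 10.
Substituting into the transmissibility equation gives transmissibility = -8*vax_rate - 31.
incidence becomes -24*vax_rate - 93.
Solve -24*vax_rate - 93 = -69: vax_rate = (-69 + 93) / -24 = -1.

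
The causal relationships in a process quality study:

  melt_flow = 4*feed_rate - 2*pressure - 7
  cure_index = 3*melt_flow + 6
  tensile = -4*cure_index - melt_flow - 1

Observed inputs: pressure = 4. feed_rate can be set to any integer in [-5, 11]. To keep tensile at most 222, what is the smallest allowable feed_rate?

feed_rate = -1

Substituting into the melt_flow equation gives melt_flow = 4*feed_rate - 15.
Substituting into the cure_index equation gives cure_index = 12*feed_rate - 39.
This gives tensile = -52*feed_rate + 170.
Require -52*feed_rate + 170 ≤ 222, so feed_rate ≥ -1.
The smallest integer in [-5, 11] satisfying this is -1.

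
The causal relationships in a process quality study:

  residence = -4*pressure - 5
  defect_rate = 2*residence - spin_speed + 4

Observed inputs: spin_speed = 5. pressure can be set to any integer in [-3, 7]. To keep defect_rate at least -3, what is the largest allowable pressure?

Substituting into the defect_rate equation gives defect_rate = -8*pressure - 11.
Require -8*pressure - 11 ≥ -3, so pressure ≤ -1.
The largest integer in [-3, 7] satisfying this is -1.

pressure = -1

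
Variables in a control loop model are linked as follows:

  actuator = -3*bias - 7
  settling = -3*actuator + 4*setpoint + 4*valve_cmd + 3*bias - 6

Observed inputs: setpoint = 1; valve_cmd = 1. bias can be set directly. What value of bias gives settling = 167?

Substituting into the settling equation gives settling = 12*bias + 23.
Solve 12*bias + 23 = 167: bias = (167 - 23) / 12 = 12.

bias = 12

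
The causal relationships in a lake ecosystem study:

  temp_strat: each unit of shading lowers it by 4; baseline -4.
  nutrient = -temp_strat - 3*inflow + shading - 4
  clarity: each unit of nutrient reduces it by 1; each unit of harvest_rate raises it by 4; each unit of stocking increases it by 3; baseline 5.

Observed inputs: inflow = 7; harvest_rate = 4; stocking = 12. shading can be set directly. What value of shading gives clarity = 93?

shading = -3

Substituting into the nutrient equation gives nutrient = 5*shading - 21.
clarity becomes -5*shading + 78.
Solve -5*shading + 78 = 93: shading = (93 - 78) / -5 = -3.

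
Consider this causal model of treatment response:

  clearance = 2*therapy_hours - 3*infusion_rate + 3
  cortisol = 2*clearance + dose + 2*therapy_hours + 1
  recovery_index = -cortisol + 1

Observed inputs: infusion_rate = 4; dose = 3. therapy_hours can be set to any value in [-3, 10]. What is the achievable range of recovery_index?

-45 to 33

Substituting into the clearance equation gives clearance = 2*therapy_hours - 9.
cortisol becomes 6*therapy_hours - 14.
Substituting into the recovery_index equation gives recovery_index = -6*therapy_hours + 15.
Linear in therapy_hours, so extremes are at the endpoints: therapy_hours = -3 gives recovery_index = 33; therapy_hours = 10 gives recovery_index = -45.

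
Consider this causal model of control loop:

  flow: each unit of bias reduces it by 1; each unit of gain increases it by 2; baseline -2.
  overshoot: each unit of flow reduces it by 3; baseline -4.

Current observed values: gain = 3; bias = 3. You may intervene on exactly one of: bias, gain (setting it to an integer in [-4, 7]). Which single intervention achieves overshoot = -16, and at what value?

Intervening on bias: with other inputs at their observed values, overshoot = 3*bias - 16. Solving for -16 gives bias = 0, within [-4, 7].
Intervening on gain: overshoot = -6*gain + 11. Reaching -16 requires gain = 9/2, not an integer.

set bias = 0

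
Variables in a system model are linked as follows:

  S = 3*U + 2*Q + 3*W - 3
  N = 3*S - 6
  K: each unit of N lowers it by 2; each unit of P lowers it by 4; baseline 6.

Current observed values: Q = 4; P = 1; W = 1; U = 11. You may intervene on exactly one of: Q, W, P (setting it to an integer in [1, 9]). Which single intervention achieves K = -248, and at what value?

set P = 5

Intervening on Q: K = -12*Q - 184. Reaching -248 requires Q = 16/3, not an integer.
Intervening on W: K = -18*W - 214. Reaching -248 requires W = 17/9, not an integer.
Intervening on P: with other inputs at their observed values, K = -4*P - 228. Solving for -248 gives P = 5, within [1, 9].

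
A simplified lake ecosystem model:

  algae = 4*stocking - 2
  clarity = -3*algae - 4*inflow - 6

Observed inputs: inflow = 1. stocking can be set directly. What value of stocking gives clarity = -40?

Substituting into the clarity equation gives clarity = -12*stocking - 4.
Solve -12*stocking - 4 = -40: stocking = (-40 + 4) / -12 = 3.

stocking = 3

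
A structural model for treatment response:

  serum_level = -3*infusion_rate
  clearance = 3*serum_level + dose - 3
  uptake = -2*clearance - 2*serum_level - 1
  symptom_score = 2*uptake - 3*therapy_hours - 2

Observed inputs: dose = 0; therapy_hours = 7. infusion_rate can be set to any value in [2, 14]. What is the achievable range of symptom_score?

83 to 659

Substituting into the clearance equation gives clearance = -9*infusion_rate - 3.
So uptake = 24*infusion_rate + 5.
This gives symptom_score = 48*infusion_rate - 13.
Linear in infusion_rate, so extremes are at the endpoints: infusion_rate = 2 gives symptom_score = 83; infusion_rate = 14 gives symptom_score = 659.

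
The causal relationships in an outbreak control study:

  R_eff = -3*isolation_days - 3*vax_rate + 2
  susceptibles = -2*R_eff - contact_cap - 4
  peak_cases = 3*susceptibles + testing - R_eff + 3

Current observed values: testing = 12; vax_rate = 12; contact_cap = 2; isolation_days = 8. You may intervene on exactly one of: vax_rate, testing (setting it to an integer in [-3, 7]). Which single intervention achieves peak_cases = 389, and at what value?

set testing = -2

Intervening on vax_rate: peak_cases = 21*vax_rate + 151. Reaching 389 requires vax_rate = 34/3, not an integer.
Intervening on testing: with other inputs at their observed values, peak_cases = testing + 391. Solving for 389 gives testing = -2, within [-3, 7].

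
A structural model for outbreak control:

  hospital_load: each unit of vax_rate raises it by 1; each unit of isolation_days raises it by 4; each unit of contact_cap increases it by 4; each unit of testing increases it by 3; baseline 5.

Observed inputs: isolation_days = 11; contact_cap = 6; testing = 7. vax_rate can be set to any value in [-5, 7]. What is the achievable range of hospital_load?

Substituting into the hospital_load equation gives hospital_load = vax_rate + 94.
Linear in vax_rate, so extremes are at the endpoints: vax_rate = -5 gives hospital_load = 89; vax_rate = 7 gives hospital_load = 101.

89 to 101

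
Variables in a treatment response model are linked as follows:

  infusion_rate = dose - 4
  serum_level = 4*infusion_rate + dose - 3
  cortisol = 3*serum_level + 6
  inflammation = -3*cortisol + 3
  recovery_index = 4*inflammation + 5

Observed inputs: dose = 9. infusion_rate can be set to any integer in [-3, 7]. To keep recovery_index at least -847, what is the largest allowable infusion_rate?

Intervening on infusion_rate fixes its value directly, overriding its dependence on dose.
Substituting into the serum_level equation gives serum_level = 4*infusion_rate + 6.
Substituting into the cortisol equation gives cortisol = 12*infusion_rate + 24.
Substituting into the inflammation equation gives inflammation = -36*infusion_rate - 69.
This gives recovery_index = -144*infusion_rate - 271.
Require -144*infusion_rate - 271 ≥ -847, so infusion_rate ≤ 4.
The largest integer in [-3, 7] satisfying this is 4.

infusion_rate = 4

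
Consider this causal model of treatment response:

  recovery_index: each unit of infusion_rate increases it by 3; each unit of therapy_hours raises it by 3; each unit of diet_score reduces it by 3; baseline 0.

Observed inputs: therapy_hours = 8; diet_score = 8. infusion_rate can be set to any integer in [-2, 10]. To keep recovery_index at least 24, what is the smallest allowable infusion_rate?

infusion_rate = 8

Substituting into the recovery_index equation gives recovery_index = 3*infusion_rate.
Require 3*infusion_rate ≥ 24, so infusion_rate ≥ 8.
The smallest integer in [-2, 10] satisfying this is 8.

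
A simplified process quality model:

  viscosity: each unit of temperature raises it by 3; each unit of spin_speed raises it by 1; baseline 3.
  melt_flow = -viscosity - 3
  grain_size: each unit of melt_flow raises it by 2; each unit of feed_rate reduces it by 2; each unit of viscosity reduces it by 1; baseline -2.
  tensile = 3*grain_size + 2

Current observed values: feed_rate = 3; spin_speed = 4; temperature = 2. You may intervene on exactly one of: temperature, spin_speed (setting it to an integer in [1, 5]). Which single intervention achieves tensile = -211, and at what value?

set temperature = 4

Intervening on temperature: with other inputs at their observed values, tensile = -27*temperature - 103. Solving for -211 gives temperature = 4, within [1, 5].
Intervening on spin_speed: tensile = -9*spin_speed - 121. Reaching -211 requires spin_speed = 10, outside [1, 5].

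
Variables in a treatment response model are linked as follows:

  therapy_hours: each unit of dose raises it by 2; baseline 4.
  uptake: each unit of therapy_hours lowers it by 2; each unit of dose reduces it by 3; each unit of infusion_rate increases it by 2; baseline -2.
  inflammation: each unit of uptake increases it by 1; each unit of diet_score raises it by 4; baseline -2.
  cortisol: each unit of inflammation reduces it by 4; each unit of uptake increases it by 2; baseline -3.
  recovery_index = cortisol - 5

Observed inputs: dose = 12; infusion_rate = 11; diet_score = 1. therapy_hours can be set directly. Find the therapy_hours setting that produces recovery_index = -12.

therapy_hours = -7

Intervening on therapy_hours fixes its value directly, overriding its dependence on dose.
Substituting into the uptake equation gives uptake = -2*therapy_hours - 16.
Substituting into the inflammation equation gives inflammation = -2*therapy_hours - 14.
This gives cortisol = 4*therapy_hours + 21.
recovery_index becomes 4*therapy_hours + 16.
Solve 4*therapy_hours + 16 = -12: therapy_hours = (-12 - 16) / 4 = -7.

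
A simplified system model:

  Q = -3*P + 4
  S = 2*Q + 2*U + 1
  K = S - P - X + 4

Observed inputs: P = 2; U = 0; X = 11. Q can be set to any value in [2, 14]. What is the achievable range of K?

Intervening on Q fixes its value directly, overriding its dependence on P.
Substituting into the S equation gives S = 2*Q + 1.
Substituting into the K equation gives K = 2*Q - 8.
Linear in Q, so extremes are at the endpoints: Q = 2 gives K = -4; Q = 14 gives K = 20.

-4 to 20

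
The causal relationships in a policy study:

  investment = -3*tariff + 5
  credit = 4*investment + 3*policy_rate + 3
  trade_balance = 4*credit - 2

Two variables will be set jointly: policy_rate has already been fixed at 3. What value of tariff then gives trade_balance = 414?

tariff = -6

With policy_rate held at 3:
Substituting into the credit equation gives credit = -12*tariff + 32.
Substituting into the trade_balance equation gives trade_balance = -48*tariff + 126.
Solve -48*tariff + 126 = 414: tariff = (414 - 126) / -48 = -6.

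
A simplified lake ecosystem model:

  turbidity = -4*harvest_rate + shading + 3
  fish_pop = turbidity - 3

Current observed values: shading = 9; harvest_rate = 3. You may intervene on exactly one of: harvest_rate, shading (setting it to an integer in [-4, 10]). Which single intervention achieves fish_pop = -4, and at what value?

Intervening on harvest_rate: fish_pop = -4*harvest_rate + 9. Reaching -4 requires harvest_rate = 13/4, not an integer.
Intervening on shading: with other inputs at their observed values, fish_pop = shading - 12. Solving for -4 gives shading = 8, within [-4, 10].

set shading = 8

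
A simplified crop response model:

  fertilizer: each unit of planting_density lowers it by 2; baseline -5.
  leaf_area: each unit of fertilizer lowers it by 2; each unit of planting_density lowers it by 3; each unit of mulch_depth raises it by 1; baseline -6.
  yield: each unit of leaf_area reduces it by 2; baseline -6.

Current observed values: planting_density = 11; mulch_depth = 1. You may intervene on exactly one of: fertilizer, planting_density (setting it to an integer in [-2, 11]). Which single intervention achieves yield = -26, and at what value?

Intervening on fertilizer: yield = 4*fertilizer + 70. Reaching -26 requires fertilizer = -24, outside [-2, 11].
Intervening on planting_density: with other inputs at their observed values, yield = -2*planting_density - 16. Solving for -26 gives planting_density = 5, within [-2, 11].

set planting_density = 5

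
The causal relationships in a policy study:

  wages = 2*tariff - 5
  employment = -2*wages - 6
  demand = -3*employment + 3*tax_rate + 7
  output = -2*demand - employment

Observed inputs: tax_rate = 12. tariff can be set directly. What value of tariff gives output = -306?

tariff = 12

Substituting into the employment equation gives employment = -4*tariff + 4.
Substituting into the demand equation gives demand = 12*tariff + 31.
output becomes -20*tariff - 66.
Solve -20*tariff - 66 = -306: tariff = (-306 + 66) / -20 = 12.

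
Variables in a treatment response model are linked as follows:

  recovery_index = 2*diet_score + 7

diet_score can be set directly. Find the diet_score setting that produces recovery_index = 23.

diet_score = 8

Solve 2*diet_score + 7 = 23: diet_score = (23 - 7) / 2 = 8.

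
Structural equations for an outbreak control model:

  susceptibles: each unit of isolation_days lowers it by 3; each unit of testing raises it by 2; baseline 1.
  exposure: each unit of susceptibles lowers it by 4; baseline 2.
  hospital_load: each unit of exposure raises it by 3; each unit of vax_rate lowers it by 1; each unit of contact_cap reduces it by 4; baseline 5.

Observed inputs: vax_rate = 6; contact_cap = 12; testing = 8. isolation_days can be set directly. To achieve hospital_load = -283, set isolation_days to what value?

Substituting into the susceptibles equation gives susceptibles = -3*isolation_days + 17.
So exposure = 12*isolation_days - 66.
Substituting into the hospital_load equation gives hospital_load = 36*isolation_days - 247.
Solve 36*isolation_days - 247 = -283: isolation_days = (-283 + 247) / 36 = -1.

isolation_days = -1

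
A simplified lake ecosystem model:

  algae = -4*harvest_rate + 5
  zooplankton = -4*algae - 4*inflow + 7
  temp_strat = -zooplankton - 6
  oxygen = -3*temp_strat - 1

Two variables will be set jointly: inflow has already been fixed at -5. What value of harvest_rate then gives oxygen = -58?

harvest_rate = -2

With inflow held at -5:
Substituting into the zooplankton equation gives zooplankton = 16*harvest_rate + 7.
This gives temp_strat = -16*harvest_rate - 13.
Substituting into the oxygen equation gives oxygen = 48*harvest_rate + 38.
Solve 48*harvest_rate + 38 = -58: harvest_rate = (-58 - 38) / 48 = -2.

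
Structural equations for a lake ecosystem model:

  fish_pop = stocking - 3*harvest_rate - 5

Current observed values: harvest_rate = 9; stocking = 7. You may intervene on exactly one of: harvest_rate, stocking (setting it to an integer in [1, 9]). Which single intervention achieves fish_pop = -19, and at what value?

set harvest_rate = 7

Intervening on harvest_rate: with other inputs at their observed values, fish_pop = -3*harvest_rate + 2. Solving for -19 gives harvest_rate = 7, within [1, 9].
Intervening on stocking: fish_pop = stocking - 32. Reaching -19 requires stocking = 13, outside [1, 9].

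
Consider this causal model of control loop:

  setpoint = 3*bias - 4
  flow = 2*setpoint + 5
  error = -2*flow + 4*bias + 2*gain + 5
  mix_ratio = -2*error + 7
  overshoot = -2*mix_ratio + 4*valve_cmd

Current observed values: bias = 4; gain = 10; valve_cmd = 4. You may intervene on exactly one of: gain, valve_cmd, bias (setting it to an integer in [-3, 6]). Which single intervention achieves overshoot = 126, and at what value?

set bias = 0

Intervening on gain: overshoot = 8*gain - 82. Reaching 126 requires gain = 26, outside [-3, 6].
Intervening on valve_cmd: overshoot = 4*valve_cmd - 18. Reaching 126 requires valve_cmd = 36, outside [-3, 6].
Intervening on bias: with other inputs at their observed values, overshoot = -32*bias + 126. Solving for 126 gives bias = 0, within [-3, 6].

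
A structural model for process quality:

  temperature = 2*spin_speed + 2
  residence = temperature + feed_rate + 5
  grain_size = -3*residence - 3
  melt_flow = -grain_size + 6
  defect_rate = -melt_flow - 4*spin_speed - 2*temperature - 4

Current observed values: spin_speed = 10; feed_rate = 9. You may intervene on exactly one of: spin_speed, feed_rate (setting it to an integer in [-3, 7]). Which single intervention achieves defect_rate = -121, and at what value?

Intervening on spin_speed: with other inputs at their observed values, defect_rate = -14*spin_speed - 65. Solving for -121 gives spin_speed = 4, within [-3, 7].
Intervening on feed_rate: defect_rate = -3*feed_rate - 178. Reaching -121 requires feed_rate = -19, outside [-3, 7].

set spin_speed = 4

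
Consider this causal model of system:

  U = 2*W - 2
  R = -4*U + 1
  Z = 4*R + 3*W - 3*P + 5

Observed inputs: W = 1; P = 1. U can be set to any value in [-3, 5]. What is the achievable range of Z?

-71 to 57

Intervening on U fixes its value directly, overriding its dependence on W.
Substituting into the Z equation gives Z = -16*U + 9.
Linear in U, so extremes are at the endpoints: U = -3 gives Z = 57; U = 5 gives Z = -71.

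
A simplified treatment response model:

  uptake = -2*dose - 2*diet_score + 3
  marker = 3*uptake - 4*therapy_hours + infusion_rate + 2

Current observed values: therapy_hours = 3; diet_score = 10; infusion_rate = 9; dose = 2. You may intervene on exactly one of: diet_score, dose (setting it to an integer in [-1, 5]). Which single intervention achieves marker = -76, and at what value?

Intervening on diet_score: marker = -6*diet_score - 4. Reaching -76 requires diet_score = 12, outside [-1, 5].
Intervening on dose: with other inputs at their observed values, marker = -6*dose - 52. Solving for -76 gives dose = 4, within [-1, 5].

set dose = 4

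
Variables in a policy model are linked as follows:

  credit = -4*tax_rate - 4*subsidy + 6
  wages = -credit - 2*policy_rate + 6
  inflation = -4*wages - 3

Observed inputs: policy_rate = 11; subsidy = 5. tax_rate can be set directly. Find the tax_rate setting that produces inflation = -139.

Substituting into the credit equation gives credit = -4*tax_rate - 14.
wages becomes 4*tax_rate - 2.
So inflation = -16*tax_rate + 5.
Solve -16*tax_rate + 5 = -139: tax_rate = (-139 - 5) / -16 = 9.

tax_rate = 9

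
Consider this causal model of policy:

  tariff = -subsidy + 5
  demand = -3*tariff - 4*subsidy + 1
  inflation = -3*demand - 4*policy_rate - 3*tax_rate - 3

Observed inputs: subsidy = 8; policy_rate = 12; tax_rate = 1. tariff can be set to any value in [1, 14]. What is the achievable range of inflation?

48 to 165

Intervening on tariff fixes its value directly, overriding its dependence on subsidy.
Substituting into the demand equation gives demand = -3*tariff - 31.
Substituting into the inflation equation gives inflation = 9*tariff + 39.
Linear in tariff, so extremes are at the endpoints: tariff = 1 gives inflation = 48; tariff = 14 gives inflation = 165.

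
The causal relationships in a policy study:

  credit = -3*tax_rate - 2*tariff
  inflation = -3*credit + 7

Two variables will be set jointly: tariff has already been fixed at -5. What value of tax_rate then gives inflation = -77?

With tariff held at -5:
Substituting into the credit equation gives credit = -3*tax_rate + 10.
Substituting into the inflation equation gives inflation = 9*tax_rate - 23.
Solve 9*tax_rate - 23 = -77: tax_rate = (-77 + 23) / 9 = -6.

tax_rate = -6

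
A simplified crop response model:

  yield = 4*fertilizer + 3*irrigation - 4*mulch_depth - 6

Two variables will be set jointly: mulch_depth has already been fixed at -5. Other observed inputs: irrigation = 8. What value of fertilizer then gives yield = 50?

With mulch_depth held at -5:
Substituting into the yield equation gives yield = 4*fertilizer + 38.
Solve 4*fertilizer + 38 = 50: fertilizer = (50 - 38) / 4 = 3.

fertilizer = 3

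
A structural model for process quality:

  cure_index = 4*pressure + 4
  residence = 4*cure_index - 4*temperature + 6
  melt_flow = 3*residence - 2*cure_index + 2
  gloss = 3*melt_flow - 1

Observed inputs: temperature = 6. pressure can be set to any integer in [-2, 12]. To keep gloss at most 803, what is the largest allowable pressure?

pressure = 7

Substituting into the residence equation gives residence = 16*pressure - 2.
Substituting into the melt_flow equation gives melt_flow = 40*pressure - 12.
Substituting into the gloss equation gives gloss = 120*pressure - 37.
Require 120*pressure - 37 ≤ 803, so pressure ≤ 7.
The largest integer in [-2, 12] satisfying this is 7.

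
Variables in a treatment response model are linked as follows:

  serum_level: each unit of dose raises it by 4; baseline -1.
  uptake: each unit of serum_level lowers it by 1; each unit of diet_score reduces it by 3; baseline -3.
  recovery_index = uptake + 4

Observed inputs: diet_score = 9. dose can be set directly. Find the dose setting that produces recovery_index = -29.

Substituting into the uptake equation gives uptake = -4*dose - 29.
So recovery_index = -4*dose - 25.
Solve -4*dose - 25 = -29: dose = (-29 + 25) / -4 = 1.

dose = 1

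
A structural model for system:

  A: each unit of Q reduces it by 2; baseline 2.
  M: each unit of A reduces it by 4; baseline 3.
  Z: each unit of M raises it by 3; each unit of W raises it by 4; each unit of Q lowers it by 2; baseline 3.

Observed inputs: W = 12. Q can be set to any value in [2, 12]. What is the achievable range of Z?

80 to 300

Substituting into the M equation gives M = 8*Q - 5.
Substituting into the Z equation gives Z = 22*Q + 36.
Linear in Q, so extremes are at the endpoints: Q = 2 gives Z = 80; Q = 12 gives Z = 300.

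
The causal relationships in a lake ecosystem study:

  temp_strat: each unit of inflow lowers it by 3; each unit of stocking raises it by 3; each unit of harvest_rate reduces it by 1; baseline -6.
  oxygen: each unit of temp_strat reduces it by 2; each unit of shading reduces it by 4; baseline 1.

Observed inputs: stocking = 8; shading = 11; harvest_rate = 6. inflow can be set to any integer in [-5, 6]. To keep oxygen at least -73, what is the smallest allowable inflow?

inflow = -1

Substituting into the temp_strat equation gives temp_strat = -3*inflow + 12.
Substituting into the oxygen equation gives oxygen = 6*inflow - 67.
Require 6*inflow - 67 ≥ -73, so inflow ≥ -1.
The smallest integer in [-5, 6] satisfying this is -1.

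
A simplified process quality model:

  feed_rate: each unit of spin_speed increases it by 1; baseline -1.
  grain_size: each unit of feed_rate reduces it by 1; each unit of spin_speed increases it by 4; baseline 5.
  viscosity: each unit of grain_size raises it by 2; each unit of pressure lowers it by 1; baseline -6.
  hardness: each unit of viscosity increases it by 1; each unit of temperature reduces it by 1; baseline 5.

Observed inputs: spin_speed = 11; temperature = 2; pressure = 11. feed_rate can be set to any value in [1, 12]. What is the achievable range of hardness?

60 to 82

Intervening on feed_rate fixes its value directly, overriding its dependence on spin_speed.
Substituting into the grain_size equation gives grain_size = -feed_rate + 49.
viscosity becomes -2*feed_rate + 81.
This gives hardness = -2*feed_rate + 84.
Linear in feed_rate, so extremes are at the endpoints: feed_rate = 1 gives hardness = 82; feed_rate = 12 gives hardness = 60.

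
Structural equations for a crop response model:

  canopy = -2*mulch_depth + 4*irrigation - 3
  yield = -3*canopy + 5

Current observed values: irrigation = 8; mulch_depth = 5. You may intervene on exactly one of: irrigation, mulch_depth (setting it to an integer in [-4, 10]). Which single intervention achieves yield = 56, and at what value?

Intervening on irrigation: with other inputs at their observed values, yield = -12*irrigation + 44. Solving for 56 gives irrigation = -1, within [-4, 10].
Intervening on mulch_depth: yield = 6*mulch_depth - 82. Reaching 56 requires mulch_depth = 23, outside [-4, 10].

set irrigation = -1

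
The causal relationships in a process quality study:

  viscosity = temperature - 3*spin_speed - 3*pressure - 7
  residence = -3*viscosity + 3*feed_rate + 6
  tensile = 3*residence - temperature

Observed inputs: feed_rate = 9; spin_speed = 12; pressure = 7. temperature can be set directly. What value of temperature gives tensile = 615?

Substituting into the viscosity equation gives viscosity = temperature - 64.
Substituting into the residence equation gives residence = -3*temperature + 225.
Substituting into the tensile equation gives tensile = -10*temperature + 675.
Solve -10*temperature + 675 = 615: temperature = (615 - 675) / -10 = 6.

temperature = 6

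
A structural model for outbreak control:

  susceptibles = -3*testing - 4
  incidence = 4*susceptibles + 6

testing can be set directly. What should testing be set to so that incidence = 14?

testing = -2

Substituting into the incidence equation gives incidence = -12*testing - 10.
Solve -12*testing - 10 = 14: testing = (14 + 10) / -12 = -2.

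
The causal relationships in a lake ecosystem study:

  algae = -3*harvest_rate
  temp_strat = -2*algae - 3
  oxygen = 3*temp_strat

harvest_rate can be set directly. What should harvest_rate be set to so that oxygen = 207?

Substituting into the temp_strat equation gives temp_strat = 6*harvest_rate - 3.
So oxygen = 18*harvest_rate - 9.
Solve 18*harvest_rate - 9 = 207: harvest_rate = (207 + 9) / 18 = 12.

harvest_rate = 12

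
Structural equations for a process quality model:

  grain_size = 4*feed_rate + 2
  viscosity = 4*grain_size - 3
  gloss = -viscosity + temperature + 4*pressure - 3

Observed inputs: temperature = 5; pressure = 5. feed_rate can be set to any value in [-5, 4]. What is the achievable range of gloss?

-47 to 97

Substituting into the viscosity equation gives viscosity = 16*feed_rate + 5.
So gloss = -16*feed_rate + 17.
Linear in feed_rate, so extremes are at the endpoints: feed_rate = -5 gives gloss = 97; feed_rate = 4 gives gloss = -47.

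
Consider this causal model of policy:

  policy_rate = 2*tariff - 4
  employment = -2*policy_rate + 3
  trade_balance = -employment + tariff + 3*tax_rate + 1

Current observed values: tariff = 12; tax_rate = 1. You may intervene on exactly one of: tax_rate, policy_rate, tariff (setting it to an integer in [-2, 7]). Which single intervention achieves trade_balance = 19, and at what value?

Intervening on tax_rate: trade_balance = 3*tax_rate + 50. Reaching 19 requires tax_rate = -31/3, not an integer.
Intervening on policy_rate: with other inputs at their observed values, trade_balance = 2*policy_rate + 13. Solving for 19 gives policy_rate = 3, within [-2, 7].
Intervening on tariff: trade_balance = 5*tariff - 7. Reaching 19 requires tariff = 26/5, not an integer.

set policy_rate = 3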